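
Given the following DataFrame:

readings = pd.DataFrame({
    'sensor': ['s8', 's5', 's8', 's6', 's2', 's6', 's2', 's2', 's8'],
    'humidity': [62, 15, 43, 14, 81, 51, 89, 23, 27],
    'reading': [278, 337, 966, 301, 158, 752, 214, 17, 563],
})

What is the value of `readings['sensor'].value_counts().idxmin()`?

value_counts of sensor:
sensor
s8    3
s2    3
s6    2
s5    1
Name: count, dtype: int64
Taking the label with the smallest value gives s5.

s5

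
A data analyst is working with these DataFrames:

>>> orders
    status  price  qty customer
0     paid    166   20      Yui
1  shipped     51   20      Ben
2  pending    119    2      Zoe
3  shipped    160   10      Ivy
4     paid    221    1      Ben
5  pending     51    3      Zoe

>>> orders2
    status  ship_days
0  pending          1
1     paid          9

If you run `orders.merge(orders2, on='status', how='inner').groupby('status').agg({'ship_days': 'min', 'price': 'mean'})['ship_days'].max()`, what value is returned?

merge on 'status' (how='inner') → 4 rows:
    status  price  qty customer  ship_days
0     paid    166   20      Yui          9
1  pending    119    2      Zoe          1
2     paid    221    1      Ben          9
3  pending     51    3      Zoe          1
group by status: min(ship_days), mean(price):
         ship_days  price
status                   
paid             9  193.5
pending          1   85.0
The max of column 'ship_days' is 9.

9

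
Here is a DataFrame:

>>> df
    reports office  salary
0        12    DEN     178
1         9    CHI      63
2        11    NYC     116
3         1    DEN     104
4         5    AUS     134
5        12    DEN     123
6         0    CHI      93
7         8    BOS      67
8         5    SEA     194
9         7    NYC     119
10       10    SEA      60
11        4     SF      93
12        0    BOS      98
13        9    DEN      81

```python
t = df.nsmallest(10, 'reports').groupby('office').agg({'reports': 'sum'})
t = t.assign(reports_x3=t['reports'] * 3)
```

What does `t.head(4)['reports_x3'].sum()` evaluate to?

96

take 10 rows with smallest reports:
    reports office  salary
6         0    CHI      93
12        0    BOS      98
3         1    DEN     104
11        4     SF      93
4         5    AUS     134
8         5    SEA     194
9         7    NYC     119
7         8    BOS      67
1         9    CHI      63
13        9    DEN      81
group by office, sum of reports:
        reports
office         
AUS           5
BOS           8
CHI           9
DEN          10
NYC           7
SEA           5
SF            4
add column reports_x3 = t['reports'] * 3:
        reports  reports_x3
office                     
AUS           5          15
BOS           8          24
CHI           9          27
DEN          10          30
NYC           7          21
SEA           5          15
SF            4          12
take first 4 rows:
        reports  reports_x3
office                     
AUS           5          15
BOS           8          24
CHI           9          27
DEN          10          30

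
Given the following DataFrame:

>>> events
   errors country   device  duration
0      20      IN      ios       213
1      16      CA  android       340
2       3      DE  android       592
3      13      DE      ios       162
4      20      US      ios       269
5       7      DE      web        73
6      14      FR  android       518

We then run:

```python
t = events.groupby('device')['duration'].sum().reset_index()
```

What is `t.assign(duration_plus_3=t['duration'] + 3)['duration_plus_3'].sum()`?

group by device, sum of duration:
device
android    1450
ios         644
web          73
Name: duration, dtype: int64
reset_index():
    device  duration
0  android      1450
1      ios       644
2      web        73
add column duration_plus_3 = t['duration'] + 3:
    device  duration  duration_plus_3
0  android      1450             1453
1      ios       644              647
2      web        73               76
Then the sum of column 'duration_plus_3': 2176

2176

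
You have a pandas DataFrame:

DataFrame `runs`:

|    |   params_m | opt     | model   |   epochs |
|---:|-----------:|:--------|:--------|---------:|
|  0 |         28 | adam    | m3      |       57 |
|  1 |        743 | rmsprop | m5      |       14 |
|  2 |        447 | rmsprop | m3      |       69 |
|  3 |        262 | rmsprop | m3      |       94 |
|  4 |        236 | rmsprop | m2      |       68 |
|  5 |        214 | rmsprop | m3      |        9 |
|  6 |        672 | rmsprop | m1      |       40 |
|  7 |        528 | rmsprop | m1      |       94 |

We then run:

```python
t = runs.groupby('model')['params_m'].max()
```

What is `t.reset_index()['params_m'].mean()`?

group by model, max of params_m:
model
m1    672
m2    236
m3    447
m5    743
Name: params_m, dtype: int64
reset_index():
  model  params_m
0    m1       672
1    m2       236
2    m3       447
3    m5       743
Hence 524.5.

524.5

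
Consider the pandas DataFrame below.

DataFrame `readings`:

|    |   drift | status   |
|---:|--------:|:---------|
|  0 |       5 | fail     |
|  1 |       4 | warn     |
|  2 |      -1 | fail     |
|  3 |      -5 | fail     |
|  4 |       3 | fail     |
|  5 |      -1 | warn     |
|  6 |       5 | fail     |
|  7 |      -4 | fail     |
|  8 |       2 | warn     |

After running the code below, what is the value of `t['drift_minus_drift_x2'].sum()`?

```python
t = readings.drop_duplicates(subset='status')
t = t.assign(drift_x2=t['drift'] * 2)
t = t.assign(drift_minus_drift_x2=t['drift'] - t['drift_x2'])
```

drop duplicate status (keep=first):
   drift status
0      5   fail
1      4   warn
add column drift_x2 = t['drift'] * 2:
   drift status  drift_x2
0      5   fail        10
1      4   warn         8
add column drift_minus_drift_x2 = t['drift'] - t['drift_x2']:
   drift status  drift_x2  drift_minus_drift_x2
0      5   fail        10                    -5
1      4   warn         8                    -4
So sum() = -9.

-9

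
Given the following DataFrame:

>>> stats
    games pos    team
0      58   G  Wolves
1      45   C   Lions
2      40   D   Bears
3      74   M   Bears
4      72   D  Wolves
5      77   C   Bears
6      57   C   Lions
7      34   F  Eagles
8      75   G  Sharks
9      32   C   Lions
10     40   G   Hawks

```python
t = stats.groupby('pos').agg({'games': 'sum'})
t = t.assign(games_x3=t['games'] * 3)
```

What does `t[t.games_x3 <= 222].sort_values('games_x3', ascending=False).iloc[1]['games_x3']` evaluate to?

group by pos, sum of games:
     games
pos       
C      211
D      112
F       34
G      173
M       74
add column games_x3 = t['games'] * 3:
     games  games_x3
pos                 
C      211       633
D      112       336
F       34       102
G      173       519
M       74       222
filter rows where games_x3 <= 222:
     games  games_x3
pos                 
F       34       102
M       74       222
sort by games_x3 descending:
     games  games_x3
pos                 
M       74       222
F       34       102
The value at position 1, column 'games_x3' is 102.

102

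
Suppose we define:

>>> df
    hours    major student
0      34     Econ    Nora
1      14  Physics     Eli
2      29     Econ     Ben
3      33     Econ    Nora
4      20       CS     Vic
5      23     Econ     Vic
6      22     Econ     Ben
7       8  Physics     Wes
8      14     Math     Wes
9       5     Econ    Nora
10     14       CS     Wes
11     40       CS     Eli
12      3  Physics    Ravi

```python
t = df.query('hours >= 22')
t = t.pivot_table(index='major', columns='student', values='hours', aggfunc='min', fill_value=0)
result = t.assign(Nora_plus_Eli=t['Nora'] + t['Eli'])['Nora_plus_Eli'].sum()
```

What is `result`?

filter rows where hours >= 22:
    hours major student
0      34  Econ    Nora
2      29  Econ     Ben
3      33  Econ    Nora
5      23  Econ     Vic
6      22  Econ     Ben
11     40    CS     Eli
pivot: rows=major, cols=student, min(hours):
student  Ben  Eli  Nora  Vic
major                       
CS         0   40     0    0
Econ      22    0    33   23
add column Nora_plus_Eli = t['Nora'] + t['Eli']:
student  Ben  Eli  Nora  Vic  Nora_plus_Eli
major                                      
CS         0   40     0    0             40
Econ      22    0    33   23             33
sum of column 'Nora_plus_Eli' → 73

73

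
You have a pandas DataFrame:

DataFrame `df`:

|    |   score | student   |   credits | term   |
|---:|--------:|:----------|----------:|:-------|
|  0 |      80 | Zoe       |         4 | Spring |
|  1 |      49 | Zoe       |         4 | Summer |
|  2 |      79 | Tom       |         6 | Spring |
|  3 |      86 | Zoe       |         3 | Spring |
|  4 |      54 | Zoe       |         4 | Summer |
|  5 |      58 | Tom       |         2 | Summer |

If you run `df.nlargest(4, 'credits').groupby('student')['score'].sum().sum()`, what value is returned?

take 4 rows with largest credits:
   score student  credits    term
2     79     Tom        6  Spring
0     80     Zoe        4  Spring
1     49     Zoe        4  Summer
4     54     Zoe        4  Summer
group by student, sum of score:
student
Tom     79
Zoe    183
Name: score, dtype: int64
Taking the sum of the resulting series gives 262.

262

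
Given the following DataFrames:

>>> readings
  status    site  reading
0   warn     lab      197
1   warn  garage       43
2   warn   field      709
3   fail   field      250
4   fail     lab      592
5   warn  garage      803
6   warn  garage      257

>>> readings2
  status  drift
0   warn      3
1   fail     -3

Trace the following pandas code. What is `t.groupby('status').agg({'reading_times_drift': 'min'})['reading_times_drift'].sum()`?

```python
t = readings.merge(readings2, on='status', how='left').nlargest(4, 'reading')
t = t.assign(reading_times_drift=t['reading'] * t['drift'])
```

merge on 'status' (how='left') → 7 rows:
  status    site  reading  drift
0   warn     lab      197      3
1   warn  garage       43      3
2   warn   field      709      3
3   fail   field      250     -3
4   fail     lab      592     -3
5   warn  garage      803      3
6   warn  garage      257      3
take 4 rows with largest reading:
  status    site  reading  drift
5   warn  garage      803      3
2   warn   field      709      3
4   fail     lab      592     -3
6   warn  garage      257      3
add column reading_times_drift = t['reading'] * t['drift']:
  status    site  reading  drift  reading_times_drift
5   warn  garage      803      3                 2409
2   warn   field      709      3                 2127
4   fail     lab      592     -3                -1776
6   warn  garage      257      3                  771
group by status, min of reading_times_drift:
        reading_times_drift
status                     
fail                  -1776
warn                    771
Hence -1005.

-1005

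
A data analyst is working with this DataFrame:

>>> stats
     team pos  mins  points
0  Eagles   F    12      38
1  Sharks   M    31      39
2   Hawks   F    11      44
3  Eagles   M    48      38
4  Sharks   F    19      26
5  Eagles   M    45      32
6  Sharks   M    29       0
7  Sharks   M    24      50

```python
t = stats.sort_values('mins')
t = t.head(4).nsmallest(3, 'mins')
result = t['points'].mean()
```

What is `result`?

36.0

sort by mins:
     team pos  mins  points
2   Hawks   F    11      44
0  Eagles   F    12      38
4  Sharks   F    19      26
7  Sharks   M    24      50
6  Sharks   M    29       0
1  Sharks   M    31      39
5  Eagles   M    45      32
3  Eagles   M    48      38
take first 4 rows:
     team pos  mins  points
2   Hawks   F    11      44
0  Eagles   F    12      38
4  Sharks   F    19      26
7  Sharks   M    24      50
take 3 rows with smallest mins:
     team pos  mins  points
2   Hawks   F    11      44
0  Eagles   F    12      38
4  Sharks   F    19      26
The mean of column 'points' is 36.0.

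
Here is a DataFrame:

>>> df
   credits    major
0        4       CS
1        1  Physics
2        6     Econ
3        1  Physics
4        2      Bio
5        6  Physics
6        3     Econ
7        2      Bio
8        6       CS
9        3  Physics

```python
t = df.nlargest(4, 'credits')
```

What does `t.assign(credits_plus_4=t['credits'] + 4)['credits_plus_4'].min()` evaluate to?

8

take 4 rows with largest credits:
   credits    major
2        6     Econ
5        6  Physics
8        6       CS
0        4       CS
add column credits_plus_4 = t['credits'] + 4:
   credits    major  credits_plus_4
2        6     Econ              10
5        6  Physics              10
8        6       CS              10
0        4       CS               8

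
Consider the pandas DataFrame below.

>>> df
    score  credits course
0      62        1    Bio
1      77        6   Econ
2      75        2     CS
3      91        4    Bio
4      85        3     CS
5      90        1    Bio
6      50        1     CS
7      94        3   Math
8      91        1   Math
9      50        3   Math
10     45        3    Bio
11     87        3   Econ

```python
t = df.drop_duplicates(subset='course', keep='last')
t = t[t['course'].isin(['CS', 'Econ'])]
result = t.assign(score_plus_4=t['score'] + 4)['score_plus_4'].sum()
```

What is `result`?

drop duplicate course (keep=last):
    score  credits course
6      50        1     CS
9      50        3   Math
10     45        3    Bio
11     87        3   Econ
filter rows where course in ['CS', 'Econ']:
    score  credits course
6      50        1     CS
11     87        3   Econ
add column score_plus_4 = t['score'] + 4:
    score  credits course  score_plus_4
6      50        1     CS            54
11     87        3   Econ            91
Then the sum of column 'score_plus_4': 145

145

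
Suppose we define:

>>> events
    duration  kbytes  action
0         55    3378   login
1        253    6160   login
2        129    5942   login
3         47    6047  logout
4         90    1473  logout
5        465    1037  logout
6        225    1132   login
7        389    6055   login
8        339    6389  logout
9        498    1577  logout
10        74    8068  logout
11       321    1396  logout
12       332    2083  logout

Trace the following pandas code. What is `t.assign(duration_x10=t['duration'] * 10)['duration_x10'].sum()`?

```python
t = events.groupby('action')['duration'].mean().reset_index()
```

group by action, mean of duration:
action
login     210.20
logout    270.75
Name: duration, dtype: float64
reset_index():
   action  duration
0   login    210.20
1  logout    270.75
add column duration_x10 = t['duration'] * 10:
   action  duration  duration_x10
0   login    210.20        2102.0
1  logout    270.75        2707.5
Reading off the sum of column 'duration_x10', we get 4809.5.

4809.5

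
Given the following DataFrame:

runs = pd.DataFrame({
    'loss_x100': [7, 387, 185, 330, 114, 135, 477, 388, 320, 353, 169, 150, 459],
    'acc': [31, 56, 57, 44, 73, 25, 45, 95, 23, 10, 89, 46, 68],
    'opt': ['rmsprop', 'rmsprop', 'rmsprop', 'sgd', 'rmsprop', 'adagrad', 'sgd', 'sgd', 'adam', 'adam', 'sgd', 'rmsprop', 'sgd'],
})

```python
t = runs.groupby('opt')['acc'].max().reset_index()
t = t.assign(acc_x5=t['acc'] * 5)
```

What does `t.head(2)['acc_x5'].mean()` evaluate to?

120.0

group by opt, max of acc:
opt
adagrad    25
adam       23
rmsprop    73
sgd        95
Name: acc, dtype: int64
reset_index():
       opt  acc
0  adagrad   25
1     adam   23
2  rmsprop   73
3      sgd   95
add column acc_x5 = t['acc'] * 5:
       opt  acc  acc_x5
0  adagrad   25     125
1     adam   23     115
2  rmsprop   73     365
3      sgd   95     475
take first 2 rows:
       opt  acc  acc_x5
0  adagrad   25     125
1     adam   23     115
The mean of column 'acc_x5' is 120.0.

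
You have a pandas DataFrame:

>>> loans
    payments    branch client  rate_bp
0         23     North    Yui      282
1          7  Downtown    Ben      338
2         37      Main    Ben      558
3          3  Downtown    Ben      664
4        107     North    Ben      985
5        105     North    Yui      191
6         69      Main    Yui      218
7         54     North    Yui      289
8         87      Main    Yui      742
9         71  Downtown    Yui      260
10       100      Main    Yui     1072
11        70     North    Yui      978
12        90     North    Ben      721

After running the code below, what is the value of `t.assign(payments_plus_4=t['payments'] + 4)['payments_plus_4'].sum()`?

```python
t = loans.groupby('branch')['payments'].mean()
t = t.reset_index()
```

187.083333333

group by branch, mean of payments:
branch
Downtown    27.000000
Main        73.250000
North       74.833333
Name: payments, dtype: float64
reset_index():
     branch   payments
0  Downtown  27.000000
1      Main  73.250000
2     North  74.833333
add column payments_plus_4 = t['payments'] + 4:
     branch   payments  payments_plus_4
0  Downtown  27.000000        31.000000
1      Main  73.250000        77.250000
2     North  74.833333        78.833333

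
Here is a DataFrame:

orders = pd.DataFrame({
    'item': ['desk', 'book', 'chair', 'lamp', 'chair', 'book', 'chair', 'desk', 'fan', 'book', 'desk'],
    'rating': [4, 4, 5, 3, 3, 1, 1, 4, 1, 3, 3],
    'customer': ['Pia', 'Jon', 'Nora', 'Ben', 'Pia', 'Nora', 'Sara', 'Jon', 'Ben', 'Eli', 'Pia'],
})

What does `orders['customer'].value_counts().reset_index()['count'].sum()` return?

value_counts of customer:
customer
Pia     3
Jon     2
Nora    2
Ben     2
Sara    1
Eli     1
Name: count, dtype: int64
reset_index():
  customer  count
0      Pia      3
1      Jon      2
2     Nora      2
3      Ben      2
4     Sara      1
5      Eli      1

11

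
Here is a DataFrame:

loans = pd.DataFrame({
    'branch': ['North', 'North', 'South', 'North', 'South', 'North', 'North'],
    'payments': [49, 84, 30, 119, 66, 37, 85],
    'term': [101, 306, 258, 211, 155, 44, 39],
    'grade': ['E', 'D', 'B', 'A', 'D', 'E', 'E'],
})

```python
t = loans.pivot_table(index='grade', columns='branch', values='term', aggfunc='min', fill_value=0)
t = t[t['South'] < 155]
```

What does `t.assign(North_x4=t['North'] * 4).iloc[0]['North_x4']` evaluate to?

pivot: rows=grade, cols=branch, min(term):
branch  North  South
grade               
A         211      0
B           0    258
D         306    155
E          39      0
filter rows where South < 155:
branch  North  South
grade               
A         211      0
E          39      0
add column North_x4 = t['North'] * 4:
branch  North  South  North_x4
grade                         
A         211      0       844
E          39      0       156
Then the value at position 0, column 'North_x4': 844

844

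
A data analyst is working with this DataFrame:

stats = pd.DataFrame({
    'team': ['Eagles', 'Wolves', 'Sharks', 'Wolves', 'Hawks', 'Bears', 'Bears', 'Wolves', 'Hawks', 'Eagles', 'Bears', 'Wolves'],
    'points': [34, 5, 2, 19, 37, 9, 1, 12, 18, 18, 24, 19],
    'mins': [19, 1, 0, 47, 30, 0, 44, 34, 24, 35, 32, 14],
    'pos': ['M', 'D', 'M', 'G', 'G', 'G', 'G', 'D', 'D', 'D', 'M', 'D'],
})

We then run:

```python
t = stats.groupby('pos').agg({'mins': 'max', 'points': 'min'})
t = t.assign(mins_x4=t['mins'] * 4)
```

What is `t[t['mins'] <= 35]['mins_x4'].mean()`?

134.0

group by pos: max(mins), min(points):
     mins  points
pos              
D      35       5
G      47       1
M      32       2
add column mins_x4 = t['mins'] * 4:
     mins  points  mins_x4
pos                       
D      35       5      140
G      47       1      188
M      32       2      128
filter rows where mins <= 35:
     mins  points  mins_x4
pos                       
D      35       5      140
M      32       2      128
Finally, mean of column 'mins_x4' = 134.0.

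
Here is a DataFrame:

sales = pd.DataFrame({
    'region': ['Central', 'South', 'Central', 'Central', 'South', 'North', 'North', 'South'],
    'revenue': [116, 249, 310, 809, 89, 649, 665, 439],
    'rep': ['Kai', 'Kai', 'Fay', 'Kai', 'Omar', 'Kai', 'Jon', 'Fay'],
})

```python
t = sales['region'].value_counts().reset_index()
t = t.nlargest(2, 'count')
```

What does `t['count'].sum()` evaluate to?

6

value_counts of region:
region
Central    3
South      3
North      2
Name: count, dtype: int64
reset_index():
    region  count
0  Central      3
1    South      3
2    North      2
take 2 rows with largest count:
    region  count
0  Central      3
1    South      3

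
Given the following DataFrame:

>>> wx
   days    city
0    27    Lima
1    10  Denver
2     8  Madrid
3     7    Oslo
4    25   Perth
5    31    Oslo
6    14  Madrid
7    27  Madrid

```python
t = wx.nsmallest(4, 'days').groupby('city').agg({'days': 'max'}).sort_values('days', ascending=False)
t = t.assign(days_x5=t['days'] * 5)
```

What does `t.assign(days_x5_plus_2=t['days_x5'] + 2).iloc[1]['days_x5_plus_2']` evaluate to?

take 4 rows with smallest days:
   days    city
3     7    Oslo
2     8  Madrid
1    10  Denver
6    14  Madrid
group by city, max of days:
        days
city        
Denver    10
Madrid    14
Oslo       7
sort by days descending:
        days
city        
Madrid    14
Denver    10
Oslo       7
add column days_x5 = t['days'] * 5:
        days  days_x5
city                 
Madrid    14       70
Denver    10       50
Oslo       7       35
add column days_x5_plus_2 = t['days_x5'] + 2:
        days  days_x5  days_x5_plus_2
city                                 
Madrid    14       70              72
Denver    10       50              52
Oslo       7       35              37
Then the value at position 1, column 'days_x5_plus_2': 52

52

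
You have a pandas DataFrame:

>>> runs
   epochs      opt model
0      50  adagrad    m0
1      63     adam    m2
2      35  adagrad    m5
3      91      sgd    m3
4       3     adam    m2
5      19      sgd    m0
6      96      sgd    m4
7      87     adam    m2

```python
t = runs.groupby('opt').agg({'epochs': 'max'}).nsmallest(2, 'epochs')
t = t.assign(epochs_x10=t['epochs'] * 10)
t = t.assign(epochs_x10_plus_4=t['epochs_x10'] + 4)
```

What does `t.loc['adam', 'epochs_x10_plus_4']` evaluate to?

874

group by opt, max of epochs:
         epochs
opt            
adagrad      50
adam         87
sgd          96
take 2 rows with smallest epochs:
         epochs
opt            
adagrad      50
adam         87
add column epochs_x10 = t['epochs'] * 10:
         epochs  epochs_x10
opt                        
adagrad      50         500
adam         87         870
add column epochs_x10_plus_4 = t['epochs_x10'] + 4:
         epochs  epochs_x10  epochs_x10_plus_4
opt                                           
adagrad      50         500                504
adam         87         870                874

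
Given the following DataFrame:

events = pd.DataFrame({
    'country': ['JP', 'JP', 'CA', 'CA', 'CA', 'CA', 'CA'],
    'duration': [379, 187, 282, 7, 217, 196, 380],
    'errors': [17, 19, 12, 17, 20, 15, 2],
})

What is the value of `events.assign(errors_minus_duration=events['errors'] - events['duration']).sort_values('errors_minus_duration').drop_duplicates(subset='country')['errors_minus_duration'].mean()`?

add column errors_minus_duration = events['errors'] - events['duration']:
  country  duration  errors  errors_minus_duration
0      JP       379      17                   -362
1      JP       187      19                   -168
2      CA       282      12                   -270
3      CA         7      17                     10
4      CA       217      20                   -197
5      CA       196      15                   -181
6      CA       380       2                   -378
sort by errors_minus_duration:
  country  duration  errors  errors_minus_duration
6      CA       380       2                   -378
0      JP       379      17                   -362
2      CA       282      12                   -270
4      CA       217      20                   -197
5      CA       196      15                   -181
1      JP       187      19                   -168
3      CA         7      17                     10
drop duplicate country (keep=first):
  country  duration  errors  errors_minus_duration
6      CA       380       2                   -378
0      JP       379      17                   -362
mean of column 'errors_minus_duration' → -370.0

-370.0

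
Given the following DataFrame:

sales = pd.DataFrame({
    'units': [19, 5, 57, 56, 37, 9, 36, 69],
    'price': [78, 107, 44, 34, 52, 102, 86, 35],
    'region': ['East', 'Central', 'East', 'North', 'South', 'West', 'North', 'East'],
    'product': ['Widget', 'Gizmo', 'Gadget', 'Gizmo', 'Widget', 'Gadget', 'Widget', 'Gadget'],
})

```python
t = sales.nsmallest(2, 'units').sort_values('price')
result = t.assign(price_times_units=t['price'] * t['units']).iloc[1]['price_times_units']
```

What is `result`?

535

take 2 rows with smallest units:
   units  price   region product
1      5    107  Central   Gizmo
5      9    102     West  Gadget
sort by price:
   units  price   region product
5      9    102     West  Gadget
1      5    107  Central   Gizmo
add column price_times_units = t['price'] * t['units']:
   units  price   region product  price_times_units
5      9    102     West  Gadget                918
1      5    107  Central   Gizmo                535
Taking the value at position 1, column 'price_times_units' gives 535.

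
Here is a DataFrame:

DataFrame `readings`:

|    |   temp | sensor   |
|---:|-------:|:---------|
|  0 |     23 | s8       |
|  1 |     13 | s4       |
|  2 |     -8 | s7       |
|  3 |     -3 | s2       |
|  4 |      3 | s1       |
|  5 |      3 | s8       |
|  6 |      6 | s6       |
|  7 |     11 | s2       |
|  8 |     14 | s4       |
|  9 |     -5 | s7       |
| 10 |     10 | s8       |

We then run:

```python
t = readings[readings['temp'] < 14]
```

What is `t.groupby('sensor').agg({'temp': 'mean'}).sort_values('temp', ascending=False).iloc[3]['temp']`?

filter rows where temp < 14:
    temp sensor
1     13     s4
2     -8     s7
3     -3     s2
4      3     s1
5      3     s8
6      6     s6
7     11     s2
9     -5     s7
10    10     s8
group by sensor, mean of temp:
        temp
sensor      
s1       3.0
s2       4.0
s4      13.0
s6       6.0
s7      -6.5
s8       6.5
sort by temp descending:
        temp
sensor      
s4      13.0
s8       6.5
s6       6.0
s2       4.0
s1       3.0
s7      -6.5
Then the value at position 3, column 'temp': 4.0

4.0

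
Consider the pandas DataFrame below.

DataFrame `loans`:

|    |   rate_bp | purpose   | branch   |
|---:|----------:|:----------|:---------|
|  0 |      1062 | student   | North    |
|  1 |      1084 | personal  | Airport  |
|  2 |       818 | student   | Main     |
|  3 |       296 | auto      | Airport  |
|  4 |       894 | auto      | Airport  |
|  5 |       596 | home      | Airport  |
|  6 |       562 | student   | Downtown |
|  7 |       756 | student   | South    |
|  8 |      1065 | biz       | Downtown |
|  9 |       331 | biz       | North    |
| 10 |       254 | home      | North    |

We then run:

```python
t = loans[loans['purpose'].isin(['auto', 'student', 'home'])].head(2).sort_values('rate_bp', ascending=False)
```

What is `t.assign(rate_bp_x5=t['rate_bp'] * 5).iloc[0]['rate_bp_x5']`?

filter rows where purpose in ['auto', 'student', 'home']:
    rate_bp  purpose    branch
0      1062  student     North
2       818  student      Main
3       296     auto   Airport
4       894     auto   Airport
5       596     home   Airport
6       562  student  Downtown
7       756  student     South
10      254     home     North
take first 2 rows:
   rate_bp  purpose branch
0     1062  student  North
2      818  student   Main
sort by rate_bp descending:
   rate_bp  purpose branch
0     1062  student  North
2      818  student   Main
add column rate_bp_x5 = t['rate_bp'] * 5:
   rate_bp  purpose branch  rate_bp_x5
0     1062  student  North        5310
2      818  student   Main        4090

5310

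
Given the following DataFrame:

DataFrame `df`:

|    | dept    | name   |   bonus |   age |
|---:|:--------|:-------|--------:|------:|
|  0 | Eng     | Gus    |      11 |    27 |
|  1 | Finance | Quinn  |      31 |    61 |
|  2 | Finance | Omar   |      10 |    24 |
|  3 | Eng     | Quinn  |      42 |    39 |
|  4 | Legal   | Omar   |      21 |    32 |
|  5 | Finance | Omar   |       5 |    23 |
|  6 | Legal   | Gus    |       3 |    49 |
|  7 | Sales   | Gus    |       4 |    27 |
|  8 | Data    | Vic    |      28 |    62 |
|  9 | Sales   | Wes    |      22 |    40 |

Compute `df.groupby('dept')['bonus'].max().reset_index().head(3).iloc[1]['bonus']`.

42

group by dept, max of bonus:
dept
Data       28
Eng        42
Finance    31
Legal      21
Sales      22
Name: bonus, dtype: int64
reset_index():
      dept  bonus
0     Data     28
1      Eng     42
2  Finance     31
3    Legal     21
4    Sales     22
take first 3 rows:
      dept  bonus
0     Data     28
1      Eng     42
2  Finance     31
Finally, value at position 1, column 'bonus' = 42.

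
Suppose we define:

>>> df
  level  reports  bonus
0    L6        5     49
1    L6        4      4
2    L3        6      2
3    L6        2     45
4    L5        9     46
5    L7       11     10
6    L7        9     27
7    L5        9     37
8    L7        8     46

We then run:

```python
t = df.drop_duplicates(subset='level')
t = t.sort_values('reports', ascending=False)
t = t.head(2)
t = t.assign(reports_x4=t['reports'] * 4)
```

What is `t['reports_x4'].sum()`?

drop duplicate level (keep=first):
  level  reports  bonus
0    L6        5     49
2    L3        6      2
4    L5        9     46
5    L7       11     10
sort by reports descending:
  level  reports  bonus
5    L7       11     10
4    L5        9     46
2    L3        6      2
0    L6        5     49
take first 2 rows:
  level  reports  bonus
5    L7       11     10
4    L5        9     46
add column reports_x4 = t['reports'] * 4:
  level  reports  bonus  reports_x4
5    L7       11     10          44
4    L5        9     46          36

80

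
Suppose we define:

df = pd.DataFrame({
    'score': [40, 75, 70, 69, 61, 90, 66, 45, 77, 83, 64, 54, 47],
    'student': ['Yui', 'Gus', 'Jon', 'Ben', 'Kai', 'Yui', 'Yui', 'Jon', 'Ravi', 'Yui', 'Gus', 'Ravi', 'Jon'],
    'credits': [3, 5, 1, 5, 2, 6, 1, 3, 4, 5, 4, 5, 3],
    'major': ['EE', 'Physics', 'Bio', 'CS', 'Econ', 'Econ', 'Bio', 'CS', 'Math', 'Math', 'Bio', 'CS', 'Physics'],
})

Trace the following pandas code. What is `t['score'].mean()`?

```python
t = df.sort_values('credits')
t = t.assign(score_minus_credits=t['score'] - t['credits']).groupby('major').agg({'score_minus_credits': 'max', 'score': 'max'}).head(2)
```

69.5

sort by credits:
    score student  credits    major
2      70     Jon        1      Bio
6      66     Yui        1      Bio
4      61     Kai        2     Econ
0      40     Yui        3       EE
7      45     Jon        3       CS
12     47     Jon        3  Physics
8      77    Ravi        4     Math
10     64     Gus        4      Bio
1      75     Gus        5  Physics
3      69     Ben        5       CS
9      83     Yui        5     Math
11     54    Ravi        5       CS
5      90     Yui        6     Econ
add column score_minus_credits = t['score'] - t['credits']:
    score student  credits    major  score_minus_credits
2      70     Jon        1      Bio                   69
6      66     Yui        1      Bio                   65
4      61     Kai        2     Econ                   59
0      40     Yui        3       EE                   37
7      45     Jon        3       CS                   42
12     47     Jon        3  Physics                   44
8      77    Ravi        4     Math                   73
10     64     Gus        4      Bio                   60
1      75     Gus        5  Physics                   70
3      69     Ben        5       CS                   64
9      83     Yui        5     Math                   78
11     54    Ravi        5       CS                   49
5      90     Yui        6     Econ                   84
group by major: max(score_minus_credits), max(score):
         score_minus_credits  score
major                              
Bio                       69     70
CS                        64     69
EE                        37     40
Econ                      84     90
Math                      78     83
Physics                   70     75
take first 2 rows:
       score_minus_credits  score
major                            
Bio                     69     70
CS                      64     69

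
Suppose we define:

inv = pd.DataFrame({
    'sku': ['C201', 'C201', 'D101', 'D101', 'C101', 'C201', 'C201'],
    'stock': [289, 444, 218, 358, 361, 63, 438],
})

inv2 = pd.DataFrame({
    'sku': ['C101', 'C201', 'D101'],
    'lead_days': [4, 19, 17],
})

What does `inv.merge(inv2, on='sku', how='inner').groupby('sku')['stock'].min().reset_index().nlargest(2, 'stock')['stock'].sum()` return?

merge on 'sku' (how='inner') → 7 rows:
    sku  stock  lead_days
0  C201    289         19
1  C201    444         19
2  D101    218         17
3  D101    358         17
4  C101    361          4
5  C201     63         19
6  C201    438         19
group by sku, min of stock:
sku
C101    361
C201     63
D101    218
Name: stock, dtype: int64
reset_index():
    sku  stock
0  C101    361
1  C201     63
2  D101    218
take 2 rows with largest stock:
    sku  stock
0  C101    361
2  D101    218
The sum of column 'stock' is 579.

579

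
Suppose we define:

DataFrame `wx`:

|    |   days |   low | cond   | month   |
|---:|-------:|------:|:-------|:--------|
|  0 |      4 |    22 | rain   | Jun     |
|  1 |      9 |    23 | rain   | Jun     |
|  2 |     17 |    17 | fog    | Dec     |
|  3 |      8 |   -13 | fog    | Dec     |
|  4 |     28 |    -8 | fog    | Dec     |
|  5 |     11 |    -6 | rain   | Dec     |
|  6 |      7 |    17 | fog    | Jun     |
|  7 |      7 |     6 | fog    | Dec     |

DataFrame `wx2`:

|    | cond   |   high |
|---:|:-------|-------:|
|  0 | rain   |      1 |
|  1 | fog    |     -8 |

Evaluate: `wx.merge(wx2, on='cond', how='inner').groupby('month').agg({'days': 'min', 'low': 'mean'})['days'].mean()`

merge on 'cond' (how='inner') → 8 rows:
   days  low  cond month  high
0     4   22  rain   Jun     1
1     9   23  rain   Jun     1
2    17   17   fog   Dec    -8
3     8  -13   fog   Dec    -8
4    28   -8   fog   Dec    -8
5    11   -6  rain   Dec     1
6     7   17   fog   Jun    -8
7     7    6   fog   Dec    -8
group by month: min(days), mean(low):
       days        low
month                 
Dec       7  -0.800000
Jun       4  20.666667
mean of column 'days' → 5.5

5.5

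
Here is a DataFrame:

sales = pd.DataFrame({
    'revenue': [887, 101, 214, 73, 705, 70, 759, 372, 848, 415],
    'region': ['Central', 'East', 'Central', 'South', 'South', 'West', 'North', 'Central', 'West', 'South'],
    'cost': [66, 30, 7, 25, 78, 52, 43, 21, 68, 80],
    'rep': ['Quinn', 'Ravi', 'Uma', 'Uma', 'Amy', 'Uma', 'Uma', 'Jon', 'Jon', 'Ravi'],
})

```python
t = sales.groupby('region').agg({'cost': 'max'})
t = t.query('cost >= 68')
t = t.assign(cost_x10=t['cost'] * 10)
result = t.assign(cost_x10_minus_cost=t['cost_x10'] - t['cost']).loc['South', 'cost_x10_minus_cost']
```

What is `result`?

group by region, max of cost:
         cost
region       
Central    66
East       30
North      43
South      80
West       68
filter rows where cost >= 68:
        cost
region      
South     80
West      68
add column cost_x10 = t['cost'] * 10:
        cost  cost_x10
region                
South     80       800
West      68       680
add column cost_x10_minus_cost = t['cost_x10'] - t['cost']:
        cost  cost_x10  cost_x10_minus_cost
region                                     
South     80       800                  720
West      68       680                  612

720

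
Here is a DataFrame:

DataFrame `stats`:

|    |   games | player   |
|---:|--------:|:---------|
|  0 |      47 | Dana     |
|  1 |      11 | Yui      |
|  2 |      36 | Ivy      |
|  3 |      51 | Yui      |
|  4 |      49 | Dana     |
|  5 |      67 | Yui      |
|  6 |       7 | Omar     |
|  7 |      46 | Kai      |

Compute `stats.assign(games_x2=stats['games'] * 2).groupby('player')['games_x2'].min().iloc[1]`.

72

add column games_x2 = stats['games'] * 2:
   games player  games_x2
0     47   Dana        94
1     11    Yui        22
2     36    Ivy        72
3     51    Yui       102
4     49   Dana        98
5     67    Yui       134
6      7   Omar        14
7     46    Kai        92
group by player, min of games_x2:
player
Dana    94
Ivy     72
Kai     92
Omar    14
Yui     22
Name: games_x2, dtype: int64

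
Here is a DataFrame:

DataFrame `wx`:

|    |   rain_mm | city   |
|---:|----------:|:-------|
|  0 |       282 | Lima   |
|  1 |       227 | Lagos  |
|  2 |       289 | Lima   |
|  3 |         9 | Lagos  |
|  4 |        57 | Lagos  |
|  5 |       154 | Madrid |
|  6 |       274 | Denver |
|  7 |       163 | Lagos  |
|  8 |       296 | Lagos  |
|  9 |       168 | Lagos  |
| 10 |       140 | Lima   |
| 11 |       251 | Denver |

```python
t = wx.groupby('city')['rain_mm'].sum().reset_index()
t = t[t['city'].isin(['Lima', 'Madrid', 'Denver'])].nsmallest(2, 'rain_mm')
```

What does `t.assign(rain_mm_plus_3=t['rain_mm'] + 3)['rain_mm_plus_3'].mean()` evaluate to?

342.5

group by city, sum of rain_mm:
city
Denver    525
Lagos     920
Lima      711
Madrid    154
Name: rain_mm, dtype: int64
reset_index():
     city  rain_mm
0  Denver      525
1   Lagos      920
2    Lima      711
3  Madrid      154
filter rows where city in ['Lima', 'Madrid', 'Denver']:
     city  rain_mm
0  Denver      525
2    Lima      711
3  Madrid      154
take 2 rows with smallest rain_mm:
     city  rain_mm
3  Madrid      154
0  Denver      525
add column rain_mm_plus_3 = t['rain_mm'] + 3:
     city  rain_mm  rain_mm_plus_3
3  Madrid      154             157
0  Denver      525             528
Taking the mean of column 'rain_mm_plus_3' gives 342.5.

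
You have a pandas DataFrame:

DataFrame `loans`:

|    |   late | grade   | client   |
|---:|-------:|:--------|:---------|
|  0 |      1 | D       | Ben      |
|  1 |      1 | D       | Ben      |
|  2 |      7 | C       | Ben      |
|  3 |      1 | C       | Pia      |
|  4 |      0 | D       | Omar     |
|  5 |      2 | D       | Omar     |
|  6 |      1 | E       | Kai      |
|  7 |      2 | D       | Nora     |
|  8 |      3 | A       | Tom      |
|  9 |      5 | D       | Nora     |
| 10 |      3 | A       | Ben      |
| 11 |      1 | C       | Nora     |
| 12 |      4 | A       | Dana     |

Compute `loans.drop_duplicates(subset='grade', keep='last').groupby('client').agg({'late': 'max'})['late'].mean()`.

drop duplicate grade (keep=last):
    late grade client
6      1     E    Kai
9      5     D   Nora
11     1     C   Nora
12     4     A   Dana
group by client, max of late:
        late
client      
Dana       4
Kai        1
Nora       5

3.33333333333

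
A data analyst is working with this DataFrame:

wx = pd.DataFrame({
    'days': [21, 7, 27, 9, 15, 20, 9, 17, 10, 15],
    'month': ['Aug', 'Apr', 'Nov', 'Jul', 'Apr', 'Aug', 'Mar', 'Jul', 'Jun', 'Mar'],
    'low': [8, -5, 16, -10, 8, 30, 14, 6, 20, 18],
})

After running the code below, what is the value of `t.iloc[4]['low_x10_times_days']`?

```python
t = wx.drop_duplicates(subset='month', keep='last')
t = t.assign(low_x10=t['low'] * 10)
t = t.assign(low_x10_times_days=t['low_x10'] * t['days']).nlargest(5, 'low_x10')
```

drop duplicate month (keep=last):
   days month  low
2    27   Nov   16
4    15   Apr    8
5    20   Aug   30
7    17   Jul    6
8    10   Jun   20
9    15   Mar   18
add column low_x10 = t['low'] * 10:
   days month  low  low_x10
2    27   Nov   16      160
4    15   Apr    8       80
5    20   Aug   30      300
7    17   Jul    6       60
8    10   Jun   20      200
9    15   Mar   18      180
add column low_x10_times_days = t['low_x10'] * t['days']:
   days month  low  low_x10  low_x10_times_days
2    27   Nov   16      160                4320
4    15   Apr    8       80                1200
5    20   Aug   30      300                6000
7    17   Jul    6       60                1020
8    10   Jun   20      200                2000
9    15   Mar   18      180                2700
take 5 rows with largest low_x10:
   days month  low  low_x10  low_x10_times_days
5    20   Aug   30      300                6000
8    10   Jun   20      200                2000
9    15   Mar   18      180                2700
2    27   Nov   16      160                4320
4    15   Apr    8       80                1200
So iloc[4]['low_x10_times_days'] = 1200.

1200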